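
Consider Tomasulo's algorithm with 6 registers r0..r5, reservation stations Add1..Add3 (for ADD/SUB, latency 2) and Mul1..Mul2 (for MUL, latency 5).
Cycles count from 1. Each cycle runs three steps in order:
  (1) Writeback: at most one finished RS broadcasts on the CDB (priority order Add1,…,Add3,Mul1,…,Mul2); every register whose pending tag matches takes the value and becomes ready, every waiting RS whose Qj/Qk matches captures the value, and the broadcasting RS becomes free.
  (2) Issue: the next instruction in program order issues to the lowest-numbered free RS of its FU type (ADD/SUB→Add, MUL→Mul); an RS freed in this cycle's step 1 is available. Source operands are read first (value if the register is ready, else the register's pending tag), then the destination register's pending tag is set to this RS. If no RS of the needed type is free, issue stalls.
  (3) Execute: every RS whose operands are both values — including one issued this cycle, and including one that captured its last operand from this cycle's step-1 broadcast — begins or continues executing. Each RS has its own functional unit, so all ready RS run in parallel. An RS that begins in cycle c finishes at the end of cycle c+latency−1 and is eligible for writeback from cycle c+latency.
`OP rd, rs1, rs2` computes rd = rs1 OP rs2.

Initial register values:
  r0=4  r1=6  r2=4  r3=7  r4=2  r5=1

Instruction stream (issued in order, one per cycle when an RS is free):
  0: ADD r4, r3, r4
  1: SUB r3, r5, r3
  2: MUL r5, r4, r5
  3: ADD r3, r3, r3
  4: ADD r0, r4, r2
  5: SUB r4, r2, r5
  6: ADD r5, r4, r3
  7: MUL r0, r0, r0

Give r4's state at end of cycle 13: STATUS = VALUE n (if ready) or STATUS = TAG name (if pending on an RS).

c1: issue ADD r4<-Add1 | r0:4,r1:6,r2:4,r3:7,r4:Add1,r5:1
c2: issue SUB r3<-Add2 | r0:4,r1:6,r2:4,r3:Add2,r4:Add1,r5:1
c3: CDB Add1=9; issue MUL r5<-Mul1 | r0:4,r1:6,r2:4,r3:Add2,r4:9,r5:Mul1
c4: CDB Add2=-6; issue ADD r3<-Add1 | r0:4,r1:6,r2:4,r3:Add1,r4:9,r5:Mul1
c5: issue ADD r0<-Add2 | r0:Add2,r1:6,r2:4,r3:Add1,r4:9,r5:Mul1
c6: CDB Add1=-12; issue SUB r4<-Add1 | r0:Add2,r1:6,r2:4,r3:-12,r4:Add1,r5:Mul1
c7: CDB Add2=13; issue ADD r5<-Add2 | r0:13,r1:6,r2:4,r3:-12,r4:Add1,r5:Add2
c8: CDB Mul1=9; issue MUL r0<-Mul1 | r0:Mul1,r1:6,r2:4,r3:-12,r4:Add1,r5:Add2
c9: - | r0:Mul1,r1:6,r2:4,r3:-12,r4:Add1,r5:Add2
c10: CDB Add1=-5 | r0:Mul1,r1:6,r2:4,r3:-12,r4:-5,r5:Add2
c11: - | r0:Mul1,r1:6,r2:4,r3:-12,r4:-5,r5:Add2
c12: CDB Add2=-17 | r0:Mul1,r1:6,r2:4,r3:-12,r4:-5,r5:-17
c13: CDB Mul1=169 | r0:169,r1:6,r2:4,r3:-12,r4:-5,r5:-17

STATUS = VALUE -5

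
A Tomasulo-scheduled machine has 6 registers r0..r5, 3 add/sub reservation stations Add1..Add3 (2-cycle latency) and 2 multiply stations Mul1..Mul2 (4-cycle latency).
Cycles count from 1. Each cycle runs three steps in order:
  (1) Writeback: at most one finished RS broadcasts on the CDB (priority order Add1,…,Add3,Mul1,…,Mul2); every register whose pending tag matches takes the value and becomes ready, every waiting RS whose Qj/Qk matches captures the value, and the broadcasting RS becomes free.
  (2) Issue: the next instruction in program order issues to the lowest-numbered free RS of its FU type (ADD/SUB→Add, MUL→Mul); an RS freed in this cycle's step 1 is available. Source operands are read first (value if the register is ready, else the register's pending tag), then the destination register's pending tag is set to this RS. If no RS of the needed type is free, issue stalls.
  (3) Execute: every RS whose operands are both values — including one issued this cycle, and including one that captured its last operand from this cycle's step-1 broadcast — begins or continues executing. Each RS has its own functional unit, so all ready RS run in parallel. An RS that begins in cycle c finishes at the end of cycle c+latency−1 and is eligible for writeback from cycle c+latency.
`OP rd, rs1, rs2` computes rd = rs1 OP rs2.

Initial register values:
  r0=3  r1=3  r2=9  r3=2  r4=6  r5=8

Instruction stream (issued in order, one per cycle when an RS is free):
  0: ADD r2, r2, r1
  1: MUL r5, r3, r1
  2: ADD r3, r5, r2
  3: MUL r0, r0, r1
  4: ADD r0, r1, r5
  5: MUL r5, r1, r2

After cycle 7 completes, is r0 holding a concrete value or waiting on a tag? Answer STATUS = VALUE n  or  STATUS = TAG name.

STATUS = TAG Add2

  c1: issue ADD r2<-Add1  regs: r0:3,r1:3,r2:Add1,r3:2,r4:6,r5:8
  c2: issue MUL r5<-Mul1  regs: r0:3,r1:3,r2:Add1,r3:2,r4:6,r5:Mul1
  c3: CDB Add1=12; issue ADD r3<-Add1  regs: r0:3,r1:3,r2:12,r3:Add1,r4:6,r5:Mul1
  c4: issue MUL r0<-Mul2  regs: r0:Mul2,r1:3,r2:12,r3:Add1,r4:6,r5:Mul1
  c5: issue ADD r0<-Add2  regs: r0:Add2,r1:3,r2:12,r3:Add1,r4:6,r5:Mul1
  c6: CDB Mul1=6; issue MUL r5<-Mul1  regs: r0:Add2,r1:3,r2:12,r3:Add1,r4:6,r5:Mul1
  c7: -  regs: r0:Add2,r1:3,r2:12,r3:Add1,r4:6,r5:Mul1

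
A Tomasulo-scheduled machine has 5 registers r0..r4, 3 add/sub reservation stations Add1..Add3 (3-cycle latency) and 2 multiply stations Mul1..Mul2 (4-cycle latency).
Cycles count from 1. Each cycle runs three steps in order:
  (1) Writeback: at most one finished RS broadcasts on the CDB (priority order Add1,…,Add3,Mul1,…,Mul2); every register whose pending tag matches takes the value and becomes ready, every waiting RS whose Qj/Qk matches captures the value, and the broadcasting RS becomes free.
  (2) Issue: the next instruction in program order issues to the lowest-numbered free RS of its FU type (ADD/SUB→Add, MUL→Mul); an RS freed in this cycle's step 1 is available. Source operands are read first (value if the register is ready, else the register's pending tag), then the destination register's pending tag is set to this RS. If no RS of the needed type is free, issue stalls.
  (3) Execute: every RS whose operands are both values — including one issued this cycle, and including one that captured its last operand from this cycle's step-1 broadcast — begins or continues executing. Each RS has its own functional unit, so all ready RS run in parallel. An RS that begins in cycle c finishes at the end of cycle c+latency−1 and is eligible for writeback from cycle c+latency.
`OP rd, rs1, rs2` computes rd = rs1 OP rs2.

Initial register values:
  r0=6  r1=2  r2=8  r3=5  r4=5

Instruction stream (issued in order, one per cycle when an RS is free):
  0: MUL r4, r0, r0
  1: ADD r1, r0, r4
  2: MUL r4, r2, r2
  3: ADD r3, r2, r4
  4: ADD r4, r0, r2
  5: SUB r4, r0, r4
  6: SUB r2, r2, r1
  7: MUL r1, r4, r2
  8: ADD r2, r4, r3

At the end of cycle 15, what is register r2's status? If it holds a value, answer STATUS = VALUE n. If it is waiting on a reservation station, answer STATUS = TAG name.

  c1: issue MUL r4<-Mul1  regs: r0:6,r1:2,r2:8,r3:5,r4:Mul1
  c2: issue ADD r1<-Add1  regs: r0:6,r1:Add1,r2:8,r3:5,r4:Mul1
  c3: issue MUL r4<-Mul2  regs: r0:6,r1:Add1,r2:8,r3:5,r4:Mul2
  c4: issue ADD r3<-Add2  regs: r0:6,r1:Add1,r2:8,r3:Add2,r4:Mul2
  c5: CDB Mul1=36; issue ADD r4<-Add3  regs: r0:6,r1:Add1,r2:8,r3:Add2,r4:Add3
  c6: stall  regs: r0:6,r1:Add1,r2:8,r3:Add2,r4:Add3
  c7: CDB Mul2=64; stall  regs: r0:6,r1:Add1,r2:8,r3:Add2,r4:Add3
  c8: CDB Add1=42; issue SUB r4<-Add1  regs: r0:6,r1:42,r2:8,r3:Add2,r4:Add1
  c9: CDB Add3=14; issue SUB r2<-Add3  regs: r0:6,r1:42,r2:Add3,r3:Add2,r4:Add1
  c10: CDB Add2=72; issue MUL r1<-Mul1  regs: r0:6,r1:Mul1,r2:Add3,r3:72,r4:Add1
  c11: issue ADD r2<-Add2  regs: r0:6,r1:Mul1,r2:Add2,r3:72,r4:Add1
  c12: CDB Add1=-8  regs: r0:6,r1:Mul1,r2:Add2,r3:72,r4:-8
  c13: CDB Add3=-34  regs: r0:6,r1:Mul1,r2:Add2,r3:72,r4:-8
  c14: -  regs: r0:6,r1:Mul1,r2:Add2,r3:72,r4:-8
  c15: CDB Add2=64  regs: r0:6,r1:Mul1,r2:64,r3:72,r4:-8

STATUS = VALUE 64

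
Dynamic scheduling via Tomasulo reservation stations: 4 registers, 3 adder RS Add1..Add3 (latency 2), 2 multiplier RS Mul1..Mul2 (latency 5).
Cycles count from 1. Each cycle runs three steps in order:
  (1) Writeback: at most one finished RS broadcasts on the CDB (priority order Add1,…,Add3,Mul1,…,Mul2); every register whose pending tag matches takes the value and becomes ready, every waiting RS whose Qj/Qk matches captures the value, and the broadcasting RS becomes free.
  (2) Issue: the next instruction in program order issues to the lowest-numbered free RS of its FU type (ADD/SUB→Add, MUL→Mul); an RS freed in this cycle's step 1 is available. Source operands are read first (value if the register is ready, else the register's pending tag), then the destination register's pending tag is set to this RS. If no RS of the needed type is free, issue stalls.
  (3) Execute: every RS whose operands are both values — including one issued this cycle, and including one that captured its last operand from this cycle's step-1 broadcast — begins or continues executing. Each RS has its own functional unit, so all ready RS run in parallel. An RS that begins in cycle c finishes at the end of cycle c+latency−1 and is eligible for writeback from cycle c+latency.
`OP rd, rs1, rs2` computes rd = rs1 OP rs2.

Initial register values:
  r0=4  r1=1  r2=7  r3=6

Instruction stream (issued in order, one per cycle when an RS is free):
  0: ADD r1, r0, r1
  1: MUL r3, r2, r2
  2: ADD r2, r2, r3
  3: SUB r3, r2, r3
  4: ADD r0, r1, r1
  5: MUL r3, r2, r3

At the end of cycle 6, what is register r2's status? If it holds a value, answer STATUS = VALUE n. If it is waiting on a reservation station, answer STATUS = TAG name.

  c1: issue ADD r1<-Add1  regs: r0:4,r1:Add1,r2:7,r3:6
  c2: issue MUL r3<-Mul1  regs: r0:4,r1:Add1,r2:7,r3:Mul1
  c3: CDB Add1=5; issue ADD r2<-Add1  regs: r0:4,r1:5,r2:Add1,r3:Mul1
  c4: issue SUB r3<-Add2  regs: r0:4,r1:5,r2:Add1,r3:Add2
  c5: issue ADD r0<-Add3  regs: r0:Add3,r1:5,r2:Add1,r3:Add2
  c6: issue MUL r3<-Mul2  regs: r0:Add3,r1:5,r2:Add1,r3:Mul2

STATUS = TAG Add1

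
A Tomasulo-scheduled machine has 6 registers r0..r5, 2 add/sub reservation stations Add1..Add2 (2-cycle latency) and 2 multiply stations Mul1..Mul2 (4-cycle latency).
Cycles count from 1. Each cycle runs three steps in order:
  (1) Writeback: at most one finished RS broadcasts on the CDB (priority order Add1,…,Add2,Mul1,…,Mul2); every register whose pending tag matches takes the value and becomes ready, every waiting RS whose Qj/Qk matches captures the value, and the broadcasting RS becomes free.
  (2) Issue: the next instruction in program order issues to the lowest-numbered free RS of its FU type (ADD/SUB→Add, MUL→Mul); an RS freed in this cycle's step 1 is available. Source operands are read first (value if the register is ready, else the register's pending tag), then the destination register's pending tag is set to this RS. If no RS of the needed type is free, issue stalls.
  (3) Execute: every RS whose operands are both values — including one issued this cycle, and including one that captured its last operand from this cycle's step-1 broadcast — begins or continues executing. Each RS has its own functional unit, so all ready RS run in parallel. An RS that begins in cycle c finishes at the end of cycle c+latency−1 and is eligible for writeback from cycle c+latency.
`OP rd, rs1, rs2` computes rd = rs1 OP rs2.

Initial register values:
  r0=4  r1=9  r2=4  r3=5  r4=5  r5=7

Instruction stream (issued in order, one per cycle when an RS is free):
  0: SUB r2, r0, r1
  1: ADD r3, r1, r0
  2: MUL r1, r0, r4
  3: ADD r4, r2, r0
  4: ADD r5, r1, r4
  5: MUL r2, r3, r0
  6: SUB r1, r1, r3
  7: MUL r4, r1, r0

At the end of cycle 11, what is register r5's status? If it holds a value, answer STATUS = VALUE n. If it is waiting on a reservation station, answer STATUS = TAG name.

STATUS = VALUE 19

cycle 1: issue SUB r2<-Add1 // r0:4,r1:9,r2:Add1,r3:5,r4:5,r5:7
cycle 2: issue ADD r3<-Add2 // r0:4,r1:9,r2:Add1,r3:Add2,r4:5,r5:7
cycle 3: CDB Add1=-5; issue MUL r1<-Mul1 // r0:4,r1:Mul1,r2:-5,r3:Add2,r4:5,r5:7
cycle 4: CDB Add2=13; issue ADD r4<-Add1 // r0:4,r1:Mul1,r2:-5,r3:13,r4:Add1,r5:7
cycle 5: issue ADD r5<-Add2 // r0:4,r1:Mul1,r2:-5,r3:13,r4:Add1,r5:Add2
cycle 6: CDB Add1=-1; issue MUL r2<-Mul2 // r0:4,r1:Mul1,r2:Mul2,r3:13,r4:-1,r5:Add2
cycle 7: CDB Mul1=20; issue SUB r1<-Add1 // r0:4,r1:Add1,r2:Mul2,r3:13,r4:-1,r5:Add2
cycle 8: issue MUL r4<-Mul1 // r0:4,r1:Add1,r2:Mul2,r3:13,r4:Mul1,r5:Add2
cycle 9: CDB Add1=7 // r0:4,r1:7,r2:Mul2,r3:13,r4:Mul1,r5:Add2
cycle 10: CDB Add2=19 // r0:4,r1:7,r2:Mul2,r3:13,r4:Mul1,r5:19
cycle 11: CDB Mul2=52 // r0:4,r1:7,r2:52,r3:13,r4:Mul1,r5:19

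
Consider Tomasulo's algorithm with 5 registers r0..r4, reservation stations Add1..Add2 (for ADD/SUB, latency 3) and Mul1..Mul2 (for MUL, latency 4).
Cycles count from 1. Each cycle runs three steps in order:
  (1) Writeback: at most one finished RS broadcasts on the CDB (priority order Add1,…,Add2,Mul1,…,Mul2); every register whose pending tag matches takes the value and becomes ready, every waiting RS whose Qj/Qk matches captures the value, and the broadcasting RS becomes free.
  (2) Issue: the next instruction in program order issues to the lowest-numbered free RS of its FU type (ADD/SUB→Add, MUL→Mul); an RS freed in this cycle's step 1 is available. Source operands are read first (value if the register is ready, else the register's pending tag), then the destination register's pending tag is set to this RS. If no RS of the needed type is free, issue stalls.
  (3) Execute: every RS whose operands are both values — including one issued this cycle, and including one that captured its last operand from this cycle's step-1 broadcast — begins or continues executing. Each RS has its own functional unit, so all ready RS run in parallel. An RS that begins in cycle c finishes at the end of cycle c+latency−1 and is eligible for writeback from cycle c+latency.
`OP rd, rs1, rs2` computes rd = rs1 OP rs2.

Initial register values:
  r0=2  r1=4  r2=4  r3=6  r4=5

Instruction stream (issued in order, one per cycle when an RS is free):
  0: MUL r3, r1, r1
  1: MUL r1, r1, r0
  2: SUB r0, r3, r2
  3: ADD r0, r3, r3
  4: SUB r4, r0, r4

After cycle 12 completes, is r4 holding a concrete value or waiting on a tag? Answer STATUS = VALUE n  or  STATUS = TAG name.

STATUS = VALUE 27

  c1: issue MUL r3<-Mul1  regs: r0:2,r1:4,r2:4,r3:Mul1,r4:5
  c2: issue MUL r1<-Mul2  regs: r0:2,r1:Mul2,r2:4,r3:Mul1,r4:5
  c3: issue SUB r0<-Add1  regs: r0:Add1,r1:Mul2,r2:4,r3:Mul1,r4:5
  c4: issue ADD r0<-Add2  regs: r0:Add2,r1:Mul2,r2:4,r3:Mul1,r4:5
  c5: CDB Mul1=16; stall  regs: r0:Add2,r1:Mul2,r2:4,r3:16,r4:5
  c6: CDB Mul2=8; stall  regs: r0:Add2,r1:8,r2:4,r3:16,r4:5
  c7: stall  regs: r0:Add2,r1:8,r2:4,r3:16,r4:5
  c8: CDB Add1=12; issue SUB r4<-Add1  regs: r0:Add2,r1:8,r2:4,r3:16,r4:Add1
  c9: CDB Add2=32  regs: r0:32,r1:8,r2:4,r3:16,r4:Add1
  c10: -  regs: r0:32,r1:8,r2:4,r3:16,r4:Add1
  c11: -  regs: r0:32,r1:8,r2:4,r3:16,r4:Add1
  c12: CDB Add1=27  regs: r0:32,r1:8,r2:4,r3:16,r4:27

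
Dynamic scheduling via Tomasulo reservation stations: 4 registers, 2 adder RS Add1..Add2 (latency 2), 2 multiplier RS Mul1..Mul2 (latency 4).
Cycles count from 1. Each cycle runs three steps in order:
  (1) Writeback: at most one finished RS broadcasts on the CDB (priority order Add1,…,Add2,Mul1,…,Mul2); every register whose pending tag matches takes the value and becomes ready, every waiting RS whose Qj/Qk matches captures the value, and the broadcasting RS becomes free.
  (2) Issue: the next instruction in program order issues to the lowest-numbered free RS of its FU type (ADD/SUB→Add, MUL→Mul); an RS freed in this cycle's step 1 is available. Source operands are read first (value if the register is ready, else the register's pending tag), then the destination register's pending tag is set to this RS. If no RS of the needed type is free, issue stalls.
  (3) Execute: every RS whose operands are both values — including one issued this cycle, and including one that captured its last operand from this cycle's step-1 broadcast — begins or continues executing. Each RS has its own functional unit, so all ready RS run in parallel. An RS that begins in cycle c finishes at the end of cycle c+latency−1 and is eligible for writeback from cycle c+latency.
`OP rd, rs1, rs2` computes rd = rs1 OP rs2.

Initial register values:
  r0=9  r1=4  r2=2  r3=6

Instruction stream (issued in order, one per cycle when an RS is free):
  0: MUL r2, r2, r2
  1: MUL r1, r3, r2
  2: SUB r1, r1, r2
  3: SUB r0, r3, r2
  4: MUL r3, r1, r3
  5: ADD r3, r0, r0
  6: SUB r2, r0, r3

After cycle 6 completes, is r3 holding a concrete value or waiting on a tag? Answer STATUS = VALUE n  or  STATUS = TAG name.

cycle 1: issue MUL r2<-Mul1 // r0:9,r1:4,r2:Mul1,r3:6
cycle 2: issue MUL r1<-Mul2 // r0:9,r1:Mul2,r2:Mul1,r3:6
cycle 3: issue SUB r1<-Add1 // r0:9,r1:Add1,r2:Mul1,r3:6
cycle 4: issue SUB r0<-Add2 // r0:Add2,r1:Add1,r2:Mul1,r3:6
cycle 5: CDB Mul1=4; issue MUL r3<-Mul1 // r0:Add2,r1:Add1,r2:4,r3:Mul1
cycle 6: stall // r0:Add2,r1:Add1,r2:4,r3:Mul1

STATUS = TAG Mul1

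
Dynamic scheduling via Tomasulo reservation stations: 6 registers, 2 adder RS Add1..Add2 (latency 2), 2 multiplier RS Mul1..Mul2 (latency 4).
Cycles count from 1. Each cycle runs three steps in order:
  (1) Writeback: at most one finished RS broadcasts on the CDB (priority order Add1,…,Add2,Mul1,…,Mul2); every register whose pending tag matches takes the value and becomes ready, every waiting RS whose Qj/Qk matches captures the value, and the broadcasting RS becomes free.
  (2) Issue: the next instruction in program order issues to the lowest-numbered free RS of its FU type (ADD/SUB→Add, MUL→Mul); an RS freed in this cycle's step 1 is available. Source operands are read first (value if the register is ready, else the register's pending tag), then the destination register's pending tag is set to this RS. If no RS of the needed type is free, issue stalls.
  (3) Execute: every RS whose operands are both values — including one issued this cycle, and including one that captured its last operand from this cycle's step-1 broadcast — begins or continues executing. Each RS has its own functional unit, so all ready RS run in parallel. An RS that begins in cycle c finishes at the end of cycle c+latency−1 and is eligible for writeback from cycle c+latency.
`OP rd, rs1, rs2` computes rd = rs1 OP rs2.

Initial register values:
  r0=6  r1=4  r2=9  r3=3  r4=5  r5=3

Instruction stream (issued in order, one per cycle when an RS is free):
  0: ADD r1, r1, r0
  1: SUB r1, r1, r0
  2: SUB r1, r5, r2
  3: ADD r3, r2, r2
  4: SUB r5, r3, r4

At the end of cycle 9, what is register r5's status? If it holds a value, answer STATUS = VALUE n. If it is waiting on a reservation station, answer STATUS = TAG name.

STATUS = VALUE 13

c1: issue ADD r1<-Add1 | r0:6,r1:Add1,r2:9,r3:3,r4:5,r5:3
c2: issue SUB r1<-Add2 | r0:6,r1:Add2,r2:9,r3:3,r4:5,r5:3
c3: CDB Add1=10; issue SUB r1<-Add1 | r0:6,r1:Add1,r2:9,r3:3,r4:5,r5:3
c4: stall | r0:6,r1:Add1,r2:9,r3:3,r4:5,r5:3
c5: CDB Add1=-6; issue ADD r3<-Add1 | r0:6,r1:-6,r2:9,r3:Add1,r4:5,r5:3
c6: CDB Add2=4; issue SUB r5<-Add2 | r0:6,r1:-6,r2:9,r3:Add1,r4:5,r5:Add2
c7: CDB Add1=18 | r0:6,r1:-6,r2:9,r3:18,r4:5,r5:Add2
c8: - | r0:6,r1:-6,r2:9,r3:18,r4:5,r5:Add2
c9: CDB Add2=13 | r0:6,r1:-6,r2:9,r3:18,r4:5,r5:13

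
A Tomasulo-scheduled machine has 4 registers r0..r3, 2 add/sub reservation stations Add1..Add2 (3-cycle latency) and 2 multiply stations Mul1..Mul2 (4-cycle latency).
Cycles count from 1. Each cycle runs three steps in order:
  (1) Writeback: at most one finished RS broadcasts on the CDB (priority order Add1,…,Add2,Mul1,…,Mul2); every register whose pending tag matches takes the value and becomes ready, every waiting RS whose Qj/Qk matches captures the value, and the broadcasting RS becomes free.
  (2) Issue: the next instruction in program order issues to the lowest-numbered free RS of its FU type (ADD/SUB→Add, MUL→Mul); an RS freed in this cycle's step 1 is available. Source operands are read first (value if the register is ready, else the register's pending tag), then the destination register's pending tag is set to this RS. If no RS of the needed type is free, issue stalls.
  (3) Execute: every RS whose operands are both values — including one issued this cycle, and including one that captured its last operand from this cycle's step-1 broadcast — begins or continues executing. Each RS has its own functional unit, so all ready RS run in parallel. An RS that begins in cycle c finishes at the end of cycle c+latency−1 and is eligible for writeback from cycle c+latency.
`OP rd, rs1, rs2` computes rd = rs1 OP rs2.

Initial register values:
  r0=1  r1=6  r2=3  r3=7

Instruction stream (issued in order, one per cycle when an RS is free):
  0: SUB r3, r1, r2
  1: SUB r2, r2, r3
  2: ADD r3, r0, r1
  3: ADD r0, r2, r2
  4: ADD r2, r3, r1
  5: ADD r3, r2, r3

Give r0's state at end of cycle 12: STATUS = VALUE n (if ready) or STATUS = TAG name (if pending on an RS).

c1: issue SUB r3<-Add1 | r0:1,r1:6,r2:3,r3:Add1
c2: issue SUB r2<-Add2 | r0:1,r1:6,r2:Add2,r3:Add1
c3: stall | r0:1,r1:6,r2:Add2,r3:Add1
c4: CDB Add1=3; issue ADD r3<-Add1 | r0:1,r1:6,r2:Add2,r3:Add1
c5: stall | r0:1,r1:6,r2:Add2,r3:Add1
c6: stall | r0:1,r1:6,r2:Add2,r3:Add1
c7: CDB Add1=7; issue ADD r0<-Add1 | r0:Add1,r1:6,r2:Add2,r3:7
c8: CDB Add2=0; issue ADD r2<-Add2 | r0:Add1,r1:6,r2:Add2,r3:7
c9: stall | r0:Add1,r1:6,r2:Add2,r3:7
c10: stall | r0:Add1,r1:6,r2:Add2,r3:7
c11: CDB Add1=0; issue ADD r3<-Add1 | r0:0,r1:6,r2:Add2,r3:Add1
c12: CDB Add2=13 | r0:0,r1:6,r2:13,r3:Add1

STATUS = VALUE 0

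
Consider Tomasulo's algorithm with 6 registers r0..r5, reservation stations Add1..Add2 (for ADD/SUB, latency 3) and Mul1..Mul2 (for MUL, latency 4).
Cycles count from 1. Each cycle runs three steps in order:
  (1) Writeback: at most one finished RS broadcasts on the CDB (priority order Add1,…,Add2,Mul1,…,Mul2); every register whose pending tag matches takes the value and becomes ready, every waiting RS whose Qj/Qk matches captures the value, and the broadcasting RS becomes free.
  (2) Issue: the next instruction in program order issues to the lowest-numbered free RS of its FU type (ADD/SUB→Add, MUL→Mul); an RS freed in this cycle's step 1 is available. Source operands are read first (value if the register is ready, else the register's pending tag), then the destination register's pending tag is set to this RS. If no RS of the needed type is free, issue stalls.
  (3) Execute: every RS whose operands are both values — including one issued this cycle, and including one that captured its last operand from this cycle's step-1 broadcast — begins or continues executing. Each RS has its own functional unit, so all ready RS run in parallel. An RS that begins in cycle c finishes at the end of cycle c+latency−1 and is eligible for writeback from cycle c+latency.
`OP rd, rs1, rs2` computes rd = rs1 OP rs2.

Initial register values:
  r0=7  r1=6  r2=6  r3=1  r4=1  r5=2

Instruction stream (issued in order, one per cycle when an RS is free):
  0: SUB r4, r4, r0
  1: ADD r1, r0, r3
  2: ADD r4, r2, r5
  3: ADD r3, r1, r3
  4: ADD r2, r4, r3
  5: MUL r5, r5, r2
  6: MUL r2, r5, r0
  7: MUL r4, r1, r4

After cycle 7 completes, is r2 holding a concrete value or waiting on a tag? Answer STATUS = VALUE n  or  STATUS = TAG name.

STATUS = TAG Add1

cycle 1: issue SUB r4<-Add1 // r0:7,r1:6,r2:6,r3:1,r4:Add1,r5:2
cycle 2: issue ADD r1<-Add2 // r0:7,r1:Add2,r2:6,r3:1,r4:Add1,r5:2
cycle 3: stall // r0:7,r1:Add2,r2:6,r3:1,r4:Add1,r5:2
cycle 4: CDB Add1=-6; issue ADD r4<-Add1 // r0:7,r1:Add2,r2:6,r3:1,r4:Add1,r5:2
cycle 5: CDB Add2=8; issue ADD r3<-Add2 // r0:7,r1:8,r2:6,r3:Add2,r4:Add1,r5:2
cycle 6: stall // r0:7,r1:8,r2:6,r3:Add2,r4:Add1,r5:2
cycle 7: CDB Add1=8; issue ADD r2<-Add1 // r0:7,r1:8,r2:Add1,r3:Add2,r4:8,r5:2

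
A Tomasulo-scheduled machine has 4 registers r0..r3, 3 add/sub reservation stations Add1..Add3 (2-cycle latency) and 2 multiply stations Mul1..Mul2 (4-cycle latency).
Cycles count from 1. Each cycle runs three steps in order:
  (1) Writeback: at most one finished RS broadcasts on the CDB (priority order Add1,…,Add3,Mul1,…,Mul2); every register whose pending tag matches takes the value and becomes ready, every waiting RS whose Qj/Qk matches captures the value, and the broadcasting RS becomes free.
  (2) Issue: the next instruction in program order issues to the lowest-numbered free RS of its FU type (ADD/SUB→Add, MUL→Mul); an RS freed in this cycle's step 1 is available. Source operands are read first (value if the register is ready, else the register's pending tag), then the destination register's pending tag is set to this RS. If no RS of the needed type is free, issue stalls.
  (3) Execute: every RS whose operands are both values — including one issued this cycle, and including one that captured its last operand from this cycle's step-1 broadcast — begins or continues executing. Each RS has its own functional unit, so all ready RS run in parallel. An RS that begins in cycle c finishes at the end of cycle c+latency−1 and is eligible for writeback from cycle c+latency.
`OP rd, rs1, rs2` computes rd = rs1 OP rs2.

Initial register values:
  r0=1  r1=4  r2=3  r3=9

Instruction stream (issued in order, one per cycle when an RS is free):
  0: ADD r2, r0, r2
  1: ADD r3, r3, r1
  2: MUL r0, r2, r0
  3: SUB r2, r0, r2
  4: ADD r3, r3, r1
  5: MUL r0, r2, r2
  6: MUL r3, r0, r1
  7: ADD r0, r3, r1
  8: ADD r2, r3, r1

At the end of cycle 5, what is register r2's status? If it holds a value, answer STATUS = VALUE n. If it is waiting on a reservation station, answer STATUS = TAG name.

STATUS = TAG Add1

cycle 1: issue ADD r2<-Add1 // r0:1,r1:4,r2:Add1,r3:9
cycle 2: issue ADD r3<-Add2 // r0:1,r1:4,r2:Add1,r3:Add2
cycle 3: CDB Add1=4; issue MUL r0<-Mul1 // r0:Mul1,r1:4,r2:4,r3:Add2
cycle 4: CDB Add2=13; issue SUB r2<-Add1 // r0:Mul1,r1:4,r2:Add1,r3:13
cycle 5: issue ADD r3<-Add2 // r0:Mul1,r1:4,r2:Add1,r3:Add2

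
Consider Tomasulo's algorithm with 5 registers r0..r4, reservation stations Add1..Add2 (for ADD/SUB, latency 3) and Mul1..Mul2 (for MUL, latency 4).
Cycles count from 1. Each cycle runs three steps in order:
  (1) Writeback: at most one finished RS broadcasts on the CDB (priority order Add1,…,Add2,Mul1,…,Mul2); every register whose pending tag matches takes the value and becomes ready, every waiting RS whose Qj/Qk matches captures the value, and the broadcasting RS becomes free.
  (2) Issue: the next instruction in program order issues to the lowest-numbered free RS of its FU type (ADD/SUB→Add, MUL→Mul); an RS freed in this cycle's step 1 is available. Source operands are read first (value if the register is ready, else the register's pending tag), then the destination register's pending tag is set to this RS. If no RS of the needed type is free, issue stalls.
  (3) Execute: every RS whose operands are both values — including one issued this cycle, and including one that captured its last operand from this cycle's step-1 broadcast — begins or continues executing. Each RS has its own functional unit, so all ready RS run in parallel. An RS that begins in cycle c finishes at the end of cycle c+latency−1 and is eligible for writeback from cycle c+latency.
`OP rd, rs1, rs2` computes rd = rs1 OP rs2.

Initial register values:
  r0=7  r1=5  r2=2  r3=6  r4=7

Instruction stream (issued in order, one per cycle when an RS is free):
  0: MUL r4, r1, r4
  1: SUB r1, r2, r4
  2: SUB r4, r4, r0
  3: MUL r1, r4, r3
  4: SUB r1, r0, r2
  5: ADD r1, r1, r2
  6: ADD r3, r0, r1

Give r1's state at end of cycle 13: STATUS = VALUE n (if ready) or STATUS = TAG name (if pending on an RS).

STATUS = TAG Add2

  c1: issue MUL r4<-Mul1  regs: r0:7,r1:5,r2:2,r3:6,r4:Mul1
  c2: issue SUB r1<-Add1  regs: r0:7,r1:Add1,r2:2,r3:6,r4:Mul1
  c3: issue SUB r4<-Add2  regs: r0:7,r1:Add1,r2:2,r3:6,r4:Add2
  c4: issue MUL r1<-Mul2  regs: r0:7,r1:Mul2,r2:2,r3:6,r4:Add2
  c5: CDB Mul1=35; stall  regs: r0:7,r1:Mul2,r2:2,r3:6,r4:Add2
  c6: stall  regs: r0:7,r1:Mul2,r2:2,r3:6,r4:Add2
  c7: stall  regs: r0:7,r1:Mul2,r2:2,r3:6,r4:Add2
  c8: CDB Add1=-33; issue SUB r1<-Add1  regs: r0:7,r1:Add1,r2:2,r3:6,r4:Add2
  c9: CDB Add2=28; issue ADD r1<-Add2  regs: r0:7,r1:Add2,r2:2,r3:6,r4:28
  c10: stall  regs: r0:7,r1:Add2,r2:2,r3:6,r4:28
  c11: CDB Add1=5; issue ADD r3<-Add1  regs: r0:7,r1:Add2,r2:2,r3:Add1,r4:28
  c12: -  regs: r0:7,r1:Add2,r2:2,r3:Add1,r4:28
  c13: CDB Mul2=168  regs: r0:7,r1:Add2,r2:2,r3:Add1,r4:28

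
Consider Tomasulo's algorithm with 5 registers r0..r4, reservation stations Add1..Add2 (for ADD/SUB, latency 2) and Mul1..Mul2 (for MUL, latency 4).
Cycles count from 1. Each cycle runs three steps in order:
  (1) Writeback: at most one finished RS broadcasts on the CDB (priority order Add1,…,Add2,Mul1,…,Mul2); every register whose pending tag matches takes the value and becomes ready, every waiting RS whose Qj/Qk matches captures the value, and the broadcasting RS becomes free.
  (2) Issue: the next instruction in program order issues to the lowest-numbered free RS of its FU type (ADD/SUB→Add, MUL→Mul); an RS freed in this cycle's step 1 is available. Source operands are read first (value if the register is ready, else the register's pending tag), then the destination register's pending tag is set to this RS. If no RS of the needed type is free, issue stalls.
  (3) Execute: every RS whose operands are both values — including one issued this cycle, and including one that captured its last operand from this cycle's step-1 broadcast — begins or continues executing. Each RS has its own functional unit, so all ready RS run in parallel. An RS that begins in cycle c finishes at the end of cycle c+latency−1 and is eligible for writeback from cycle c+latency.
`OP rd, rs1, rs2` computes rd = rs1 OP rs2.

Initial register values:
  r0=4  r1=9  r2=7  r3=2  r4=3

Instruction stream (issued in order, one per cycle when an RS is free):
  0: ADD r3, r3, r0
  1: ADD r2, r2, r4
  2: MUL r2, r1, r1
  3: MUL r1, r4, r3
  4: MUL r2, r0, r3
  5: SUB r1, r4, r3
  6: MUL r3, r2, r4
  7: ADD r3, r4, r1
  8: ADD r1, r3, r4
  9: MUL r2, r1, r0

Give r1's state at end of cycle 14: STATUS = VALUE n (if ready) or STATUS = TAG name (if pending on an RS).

cycle 1: issue ADD r3<-Add1 // r0:4,r1:9,r2:7,r3:Add1,r4:3
cycle 2: issue ADD r2<-Add2 // r0:4,r1:9,r2:Add2,r3:Add1,r4:3
cycle 3: CDB Add1=6; issue MUL r2<-Mul1 // r0:4,r1:9,r2:Mul1,r3:6,r4:3
cycle 4: CDB Add2=10; issue MUL r1<-Mul2 // r0:4,r1:Mul2,r2:Mul1,r3:6,r4:3
cycle 5: stall // r0:4,r1:Mul2,r2:Mul1,r3:6,r4:3
cycle 6: stall // r0:4,r1:Mul2,r2:Mul1,r3:6,r4:3
cycle 7: CDB Mul1=81; issue MUL r2<-Mul1 // r0:4,r1:Mul2,r2:Mul1,r3:6,r4:3
cycle 8: CDB Mul2=18; issue SUB r1<-Add1 // r0:4,r1:Add1,r2:Mul1,r3:6,r4:3
cycle 9: issue MUL r3<-Mul2 // r0:4,r1:Add1,r2:Mul1,r3:Mul2,r4:3
cycle 10: CDB Add1=-3; issue ADD r3<-Add1 // r0:4,r1:-3,r2:Mul1,r3:Add1,r4:3
cycle 11: CDB Mul1=24; issue ADD r1<-Add2 // r0:4,r1:Add2,r2:24,r3:Add1,r4:3
cycle 12: CDB Add1=0; issue MUL r2<-Mul1 // r0:4,r1:Add2,r2:Mul1,r3:0,r4:3
cycle 13: - // r0:4,r1:Add2,r2:Mul1,r3:0,r4:3
cycle 14: CDB Add2=3 // r0:4,r1:3,r2:Mul1,r3:0,r4:3

STATUS = VALUE 3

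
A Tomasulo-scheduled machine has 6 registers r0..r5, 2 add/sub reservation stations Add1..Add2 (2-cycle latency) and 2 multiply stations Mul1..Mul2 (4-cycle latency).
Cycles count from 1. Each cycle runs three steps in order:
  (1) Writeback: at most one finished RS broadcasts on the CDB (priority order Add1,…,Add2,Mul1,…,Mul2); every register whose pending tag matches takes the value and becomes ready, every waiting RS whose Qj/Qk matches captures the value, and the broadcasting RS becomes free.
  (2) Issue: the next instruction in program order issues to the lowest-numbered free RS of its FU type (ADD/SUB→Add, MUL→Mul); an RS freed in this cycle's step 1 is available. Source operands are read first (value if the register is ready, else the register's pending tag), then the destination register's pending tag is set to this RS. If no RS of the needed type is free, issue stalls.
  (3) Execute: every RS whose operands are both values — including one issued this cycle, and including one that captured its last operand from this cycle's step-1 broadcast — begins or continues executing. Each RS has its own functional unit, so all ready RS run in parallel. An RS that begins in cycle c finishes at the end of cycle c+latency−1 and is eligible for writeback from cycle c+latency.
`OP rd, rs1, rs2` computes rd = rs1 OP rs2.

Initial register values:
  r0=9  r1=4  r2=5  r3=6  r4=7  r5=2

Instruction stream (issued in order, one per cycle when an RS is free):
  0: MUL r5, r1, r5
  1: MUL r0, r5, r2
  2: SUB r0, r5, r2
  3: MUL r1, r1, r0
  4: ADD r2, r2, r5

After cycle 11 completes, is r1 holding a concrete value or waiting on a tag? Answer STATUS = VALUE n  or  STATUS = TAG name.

  c1: issue MUL r5<-Mul1  regs: r0:9,r1:4,r2:5,r3:6,r4:7,r5:Mul1
  c2: issue MUL r0<-Mul2  regs: r0:Mul2,r1:4,r2:5,r3:6,r4:7,r5:Mul1
  c3: issue SUB r0<-Add1  regs: r0:Add1,r1:4,r2:5,r3:6,r4:7,r5:Mul1
  c4: stall  regs: r0:Add1,r1:4,r2:5,r3:6,r4:7,r5:Mul1
  c5: CDB Mul1=8; issue MUL r1<-Mul1  regs: r0:Add1,r1:Mul1,r2:5,r3:6,r4:7,r5:8
  c6: issue ADD r2<-Add2  regs: r0:Add1,r1:Mul1,r2:Add2,r3:6,r4:7,r5:8
  c7: CDB Add1=3  regs: r0:3,r1:Mul1,r2:Add2,r3:6,r4:7,r5:8
  c8: CDB Add2=13  regs: r0:3,r1:Mul1,r2:13,r3:6,r4:7,r5:8
  c9: CDB Mul2=40  regs: r0:3,r1:Mul1,r2:13,r3:6,r4:7,r5:8
  c10: -  regs: r0:3,r1:Mul1,r2:13,r3:6,r4:7,r5:8
  c11: CDB Mul1=12  regs: r0:3,r1:12,r2:13,r3:6,r4:7,r5:8

STATUS = VALUE 12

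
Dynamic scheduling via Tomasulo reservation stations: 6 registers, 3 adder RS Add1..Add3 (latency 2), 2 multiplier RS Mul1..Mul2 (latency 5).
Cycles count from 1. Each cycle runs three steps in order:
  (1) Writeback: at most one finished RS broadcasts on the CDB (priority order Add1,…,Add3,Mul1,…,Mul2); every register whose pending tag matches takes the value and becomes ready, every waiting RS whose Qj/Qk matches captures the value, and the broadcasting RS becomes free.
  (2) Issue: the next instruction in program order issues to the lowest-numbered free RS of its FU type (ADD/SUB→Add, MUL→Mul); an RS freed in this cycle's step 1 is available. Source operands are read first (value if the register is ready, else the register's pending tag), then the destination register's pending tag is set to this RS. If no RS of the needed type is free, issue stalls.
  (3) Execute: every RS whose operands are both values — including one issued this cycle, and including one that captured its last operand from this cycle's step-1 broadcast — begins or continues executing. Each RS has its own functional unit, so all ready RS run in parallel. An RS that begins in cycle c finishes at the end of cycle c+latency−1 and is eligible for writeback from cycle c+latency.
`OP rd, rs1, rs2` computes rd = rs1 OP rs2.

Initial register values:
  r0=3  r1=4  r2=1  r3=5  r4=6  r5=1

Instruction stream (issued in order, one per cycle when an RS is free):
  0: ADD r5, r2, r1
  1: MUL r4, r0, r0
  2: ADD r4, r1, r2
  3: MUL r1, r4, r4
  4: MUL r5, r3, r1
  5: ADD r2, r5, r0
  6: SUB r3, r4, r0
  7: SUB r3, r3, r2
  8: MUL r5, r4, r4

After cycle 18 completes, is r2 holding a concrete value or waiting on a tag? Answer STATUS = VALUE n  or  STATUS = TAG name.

STATUS = VALUE 128

c1: issue ADD r5<-Add1 | r0:3,r1:4,r2:1,r3:5,r4:6,r5:Add1
c2: issue MUL r4<-Mul1 | r0:3,r1:4,r2:1,r3:5,r4:Mul1,r5:Add1
c3: CDB Add1=5; issue ADD r4<-Add1 | r0:3,r1:4,r2:1,r3:5,r4:Add1,r5:5
c4: issue MUL r1<-Mul2 | r0:3,r1:Mul2,r2:1,r3:5,r4:Add1,r5:5
c5: CDB Add1=5; stall | r0:3,r1:Mul2,r2:1,r3:5,r4:5,r5:5
c6: stall | r0:3,r1:Mul2,r2:1,r3:5,r4:5,r5:5
c7: CDB Mul1=9; issue MUL r5<-Mul1 | r0:3,r1:Mul2,r2:1,r3:5,r4:5,r5:Mul1
c8: issue ADD r2<-Add1 | r0:3,r1:Mul2,r2:Add1,r3:5,r4:5,r5:Mul1
c9: issue SUB r3<-Add2 | r0:3,r1:Mul2,r2:Add1,r3:Add2,r4:5,r5:Mul1
c10: CDB Mul2=25; issue SUB r3<-Add3 | r0:3,r1:25,r2:Add1,r3:Add3,r4:5,r5:Mul1
c11: CDB Add2=2; issue MUL r5<-Mul2 | r0:3,r1:25,r2:Add1,r3:Add3,r4:5,r5:Mul2
c12: - | r0:3,r1:25,r2:Add1,r3:Add3,r4:5,r5:Mul2
c13: - | r0:3,r1:25,r2:Add1,r3:Add3,r4:5,r5:Mul2
c14: - | r0:3,r1:25,r2:Add1,r3:Add3,r4:5,r5:Mul2
c15: CDB Mul1=125 | r0:3,r1:25,r2:Add1,r3:Add3,r4:5,r5:Mul2
c16: CDB Mul2=25 | r0:3,r1:25,r2:Add1,r3:Add3,r4:5,r5:25
c17: CDB Add1=128 | r0:3,r1:25,r2:128,r3:Add3,r4:5,r5:25
c18: - | r0:3,r1:25,r2:128,r3:Add3,r4:5,r5:25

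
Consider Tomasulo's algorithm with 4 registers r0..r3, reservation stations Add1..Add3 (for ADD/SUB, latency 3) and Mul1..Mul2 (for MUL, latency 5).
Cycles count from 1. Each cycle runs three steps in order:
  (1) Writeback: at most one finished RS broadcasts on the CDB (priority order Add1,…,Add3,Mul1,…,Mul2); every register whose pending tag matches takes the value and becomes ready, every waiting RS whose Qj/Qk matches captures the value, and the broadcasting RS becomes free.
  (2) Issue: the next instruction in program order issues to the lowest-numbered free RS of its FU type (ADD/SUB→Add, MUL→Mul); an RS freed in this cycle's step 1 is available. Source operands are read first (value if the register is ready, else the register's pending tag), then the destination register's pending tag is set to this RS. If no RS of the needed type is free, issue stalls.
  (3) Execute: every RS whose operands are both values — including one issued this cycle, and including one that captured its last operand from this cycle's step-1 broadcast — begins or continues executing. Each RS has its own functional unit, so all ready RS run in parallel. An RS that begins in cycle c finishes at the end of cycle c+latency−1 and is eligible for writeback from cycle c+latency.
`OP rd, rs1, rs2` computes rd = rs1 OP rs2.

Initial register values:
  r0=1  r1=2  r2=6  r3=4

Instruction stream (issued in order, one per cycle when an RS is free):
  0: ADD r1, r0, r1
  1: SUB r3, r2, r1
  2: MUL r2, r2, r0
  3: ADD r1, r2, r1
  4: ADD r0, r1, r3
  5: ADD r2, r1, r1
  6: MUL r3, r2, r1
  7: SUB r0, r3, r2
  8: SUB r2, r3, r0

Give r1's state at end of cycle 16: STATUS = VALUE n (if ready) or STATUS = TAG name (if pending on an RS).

STATUS = VALUE 9

  c1: issue ADD r1<-Add1  regs: r0:1,r1:Add1,r2:6,r3:4
  c2: issue SUB r3<-Add2  regs: r0:1,r1:Add1,r2:6,r3:Add2
  c3: issue MUL r2<-Mul1  regs: r0:1,r1:Add1,r2:Mul1,r3:Add2
  c4: CDB Add1=3; issue ADD r1<-Add1  regs: r0:1,r1:Add1,r2:Mul1,r3:Add2
  c5: issue ADD r0<-Add3  regs: r0:Add3,r1:Add1,r2:Mul1,r3:Add2
  c6: stall  regs: r0:Add3,r1:Add1,r2:Mul1,r3:Add2
  c7: CDB Add2=3; issue ADD r2<-Add2  regs: r0:Add3,r1:Add1,r2:Add2,r3:3
  c8: CDB Mul1=6; issue MUL r3<-Mul1  regs: r0:Add3,r1:Add1,r2:Add2,r3:Mul1
  c9: stall  regs: r0:Add3,r1:Add1,r2:Add2,r3:Mul1
  c10: stall  regs: r0:Add3,r1:Add1,r2:Add2,r3:Mul1
  c11: CDB Add1=9; issue SUB r0<-Add1  regs: r0:Add1,r1:9,r2:Add2,r3:Mul1
  c12: stall  regs: r0:Add1,r1:9,r2:Add2,r3:Mul1
  c13: stall  regs: r0:Add1,r1:9,r2:Add2,r3:Mul1
  c14: CDB Add2=18; issue SUB r2<-Add2  regs: r0:Add1,r1:9,r2:Add2,r3:Mul1
  c15: CDB Add3=12  regs: r0:Add1,r1:9,r2:Add2,r3:Mul1
  c16: -  regs: r0:Add1,r1:9,r2:Add2,r3:Mul1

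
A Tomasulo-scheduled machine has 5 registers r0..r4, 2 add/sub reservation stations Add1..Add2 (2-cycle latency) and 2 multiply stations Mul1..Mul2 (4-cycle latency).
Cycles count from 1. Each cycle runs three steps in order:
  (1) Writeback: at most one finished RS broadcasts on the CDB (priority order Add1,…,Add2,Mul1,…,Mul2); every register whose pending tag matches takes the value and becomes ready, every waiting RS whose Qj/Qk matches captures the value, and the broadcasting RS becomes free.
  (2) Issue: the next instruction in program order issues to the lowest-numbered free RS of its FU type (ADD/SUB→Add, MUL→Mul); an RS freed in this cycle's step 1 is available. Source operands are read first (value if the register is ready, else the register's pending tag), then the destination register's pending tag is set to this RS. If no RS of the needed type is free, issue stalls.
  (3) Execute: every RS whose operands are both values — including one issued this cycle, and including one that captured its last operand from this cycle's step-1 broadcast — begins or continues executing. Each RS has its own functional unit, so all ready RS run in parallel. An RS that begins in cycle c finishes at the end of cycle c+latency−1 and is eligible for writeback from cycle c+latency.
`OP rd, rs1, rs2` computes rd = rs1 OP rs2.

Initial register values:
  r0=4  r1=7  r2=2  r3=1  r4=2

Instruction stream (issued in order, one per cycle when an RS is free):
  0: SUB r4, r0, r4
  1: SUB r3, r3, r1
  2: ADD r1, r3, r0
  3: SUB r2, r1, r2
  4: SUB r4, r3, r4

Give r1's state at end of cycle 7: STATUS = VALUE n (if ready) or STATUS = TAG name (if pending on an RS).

STATUS = VALUE -2

c1: issue SUB r4<-Add1 | r0:4,r1:7,r2:2,r3:1,r4:Add1
c2: issue SUB r3<-Add2 | r0:4,r1:7,r2:2,r3:Add2,r4:Add1
c3: CDB Add1=2; issue ADD r1<-Add1 | r0:4,r1:Add1,r2:2,r3:Add2,r4:2
c4: CDB Add2=-6; issue SUB r2<-Add2 | r0:4,r1:Add1,r2:Add2,r3:-6,r4:2
c5: stall | r0:4,r1:Add1,r2:Add2,r3:-6,r4:2
c6: CDB Add1=-2; issue SUB r4<-Add1 | r0:4,r1:-2,r2:Add2,r3:-6,r4:Add1
c7: - | r0:4,r1:-2,r2:Add2,r3:-6,r4:Add1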